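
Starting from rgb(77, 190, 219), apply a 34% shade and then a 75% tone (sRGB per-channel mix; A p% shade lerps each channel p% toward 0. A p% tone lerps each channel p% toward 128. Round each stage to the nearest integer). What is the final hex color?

Lerp each channel 34% toward 0:
  R: 77 + 0.34×(0−77) = 77 − 26.18 = 50.82 → 51
  G: 190 + 0.34×(0−190) = 190 − 64.6 = 125.4 → 125
  B: 219 + 0.34×(0−219) = 219 − 74.46 = 144.54 → 145
After the shade: rgb(51, 125, 145) = #337d91.
A 75% tone moves each channel 75% toward 128:
  R: 51 + 57.75 = 108.75 → 109
  G: 125 + 0.75×(128−125) = 125 + 2.25 = 127.25 → 127
  B: 145 + 0.75×(128−145) = 145 − 12.75 = 132.25 → 132
rgb(109, 127, 132) = #6d7f84.

#6d7f84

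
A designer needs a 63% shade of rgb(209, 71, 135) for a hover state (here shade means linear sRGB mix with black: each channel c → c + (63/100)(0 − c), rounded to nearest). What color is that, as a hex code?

A 63% shade moves each channel 63% toward 0:
  R: 209 − 131.67 = 77.33 → 77
  G: 71 + 0.63×(0−71) = 71 − 44.73 = 26.27 → 26
  B: 135 + 0.63×(0−135) = 135 − 85.05 = 49.95 → 50
rgb(77, 26, 50) = #4D1A32.

#4D1A32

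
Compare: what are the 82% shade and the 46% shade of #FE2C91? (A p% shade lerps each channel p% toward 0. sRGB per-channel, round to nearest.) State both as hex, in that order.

#FE2C91 is rgb(254, 44, 145).
82% shade:
  R: 254 + 0.82×(0−254) = 254 − 208.28 = 45.72 → 46
  G: 44 + 0.82×(0−44) = 44 − 36.08 = 7.92 → 8
  B: 145 + 0.82×(0−145) = 145 − 118.9 = 26.1 → 26
  → #2E081A
46% shade:
  R: 254 + 0.46×(0−254) = 254 − 116.84 = 137.16 → 137
  G: 44 + 0.46×(0−44) = 44 − 20.24 = 23.76 → 24
  B: 145 + 0.46×(0−145) = 145 − 66.7 = 78.3 → 78
  → #89184E

#2E081A, #89184E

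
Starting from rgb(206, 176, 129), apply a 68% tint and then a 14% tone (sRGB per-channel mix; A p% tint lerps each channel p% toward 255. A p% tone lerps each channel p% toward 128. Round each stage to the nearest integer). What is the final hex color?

#DFD8CB

A 68% tint moves each channel 68% toward 255:
  R: 206 + 33.32 = 239.32 → 239
  G: 176 + 0.68×(255−176) = 176 + 53.72 = 229.72 → 230
  B: 129 + 0.68×(255−129) = 129 + 85.68 = 214.68 → 215
After the tint: rgb(239, 230, 215) = #EFE6D7.
Lerp each channel 14% toward 128:
  R: 239 − 15.54 = 223.46 → 223
  G: 230 + 0.14×(128−230) = 230 − 14.28 = 215.72 → 216
  B: 215 + 0.14×(128−215) = 215 − 12.18 = 202.82 → 203
rgb(223, 216, 203) = #DFD8CB.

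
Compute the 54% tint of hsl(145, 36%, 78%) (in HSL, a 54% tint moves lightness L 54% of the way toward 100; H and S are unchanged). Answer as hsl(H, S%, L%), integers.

hsl(145, 36%, 90%)

L moves 54% from 78 toward 100: 78 + 11.88 = 89.88 → 90.
H and S are unchanged.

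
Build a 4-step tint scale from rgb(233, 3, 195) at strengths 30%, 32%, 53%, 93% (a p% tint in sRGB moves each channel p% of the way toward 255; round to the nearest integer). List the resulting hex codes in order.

30%: (233 + 6.6 = 239.6→240, 3 + 75.6 = 78.6→79, 195 + 18 = 213→213) → #F04FD5
32%: (233 + 7.04 = 240.04→240, 3 + 80.64 = 83.64→84, 195 + 19.2 = 214.2→214) → #F054D6
53%: (233 + 11.66 = 244.66→245, 3 + 133.56 = 136.56→137, 195 + 31.8 = 226.8→227) → #F589E3
93%: (233 + 20.46 = 253.46→253, 3 + 234.36 = 237.36→237, 195 + 55.8 = 250.8→251) → #FDEDFB

#F04FD5, #F054D6, #F589E3, #FDEDFB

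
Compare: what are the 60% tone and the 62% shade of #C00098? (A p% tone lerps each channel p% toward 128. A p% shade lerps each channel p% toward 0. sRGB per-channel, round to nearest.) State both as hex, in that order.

#9A4D8A, #49003A

#C00098 is rgb(192, 0, 152).
60% tone:
  R: 192 − 38.4 = 153.6 → 154
  G: 0 + 0.6×(128−0) = 0 + 76.8 = 76.8 → 77
  B: 152 − 14.4 = 137.6 → 138
  → #9A4D8A
62% shade:
  R: 192 + 0.62×(0−192) = 192 − 119.04 = 72.96 → 73
  G: 0 + 0 = 0 → 0
  B: 152 + 0.62×(0−152) = 152 − 94.24 = 57.76 → 58
  → #49003A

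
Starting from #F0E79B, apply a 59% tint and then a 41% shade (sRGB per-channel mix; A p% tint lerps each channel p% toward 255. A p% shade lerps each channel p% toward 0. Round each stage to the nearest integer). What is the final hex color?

#93917E

#F0E79B is rgb(240, 231, 155).
Lerp each channel 59% toward 255:
  R: 240 + 8.85 = 248.85 → 249
  G: 231 + 14.16 = 245.16 → 245
  B: 155 + 0.59×(255−155) = 155 + 59 = 214 → 214
After the tint: rgb(249, 245, 214) = #F9F5D6.
Per channel, c → c + 0.41(0 − c):
  R: 249 + 0.41×(0−249) = 249 − 102.09 = 146.91 → 147
  G: 245 + 0.41×(0−245) = 245 − 100.45 = 144.55 → 145
  B: 214 + 0.41×(0−214) = 214 − 87.74 = 126.26 → 126
rgb(147, 145, 126) = #93917E.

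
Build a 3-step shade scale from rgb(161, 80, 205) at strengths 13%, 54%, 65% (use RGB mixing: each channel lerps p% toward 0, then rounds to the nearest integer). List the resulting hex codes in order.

#8c46b2, #4a255e, #381c48

13%: (161 − 20.93 = 140.07→140, 80 − 10.4 = 69.6→70, 205 − 26.65 = 178.35→178) → #8c46b2
54%: (161 − 86.94 = 74.06→74, 80 − 43.2 = 36.8→37, 205 − 110.7 = 94.3→94) → #4a255e
65%: (161 − 104.65 = 56.35→56, 80 − 52 = 28→28, 205 − 133.25 = 71.75→72) → #381c48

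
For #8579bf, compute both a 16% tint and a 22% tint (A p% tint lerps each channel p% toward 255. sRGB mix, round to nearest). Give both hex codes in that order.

#8579bf is rgb(133, 121, 191).
16% tint:
  R: 133 + 0.16×(255−133) = 133 + 19.52 = 152.52 → 153
  G: 121 + 0.16×(255−121) = 121 + 21.44 = 142.44 → 142
  B: 191 + 0.16×(255−191) = 191 + 10.24 = 201.24 → 201
  → #998ec9
22% tint:
  R: 133 + 26.84 = 159.84 → 160
  G: 121 + 29.48 = 150.48 → 150
  B: 191 + 14.08 = 205.08 → 205
  → #a096cd

#998ec9, #a096cd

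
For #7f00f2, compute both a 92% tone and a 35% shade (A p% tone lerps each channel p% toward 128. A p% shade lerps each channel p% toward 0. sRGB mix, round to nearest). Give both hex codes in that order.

#7f00f2 is rgb(127, 0, 242).
92% tone:
  R: 127 + 0.92×(128−127) = 127 + 0.92 = 127.92 → 128
  G: 0 + 117.76 = 117.76 → 118
  B: 242 − 104.88 = 137.12 → 137
  → #807689
35% shade:
  R: 127 − 44.45 = 82.55 → 83
  G: 0 + 0.35×(0−0) = 0 + 0 = 0 → 0
  B: 242 + 0.35×(0−242) = 242 − 84.7 = 157.3 → 157
  → #53009d

#807689, #53009d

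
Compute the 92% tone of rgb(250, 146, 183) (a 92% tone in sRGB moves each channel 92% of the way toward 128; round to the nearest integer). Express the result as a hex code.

#8A8184

Lerp each channel 92% toward 128:
  R: 250 + 0.92×(128−250) = 250 − 112.24 = 137.76 → 138
  G: 146 − 16.56 = 129.44 → 129
  B: 183 − 50.6 = 132.4 → 132
rgb(138, 129, 132) = #8A8184.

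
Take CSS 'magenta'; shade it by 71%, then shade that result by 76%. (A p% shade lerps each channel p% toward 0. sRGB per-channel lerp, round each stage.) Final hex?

#120012

CSS magenta is rgb(255, 0, 255).
Lerp each channel 71% toward 0:
  R: 255 + 0.71×(0−255) = 255 − 181.05 = 73.95 → 74
  G: 0 + 0 = 0 → 0
  B: 255 − 181.05 = 73.95 → 74
After the shade: rgb(74, 0, 74) = #4A004A.
A 76% shade moves each channel 76% toward 0:
  R: 74 + 0.76×(0−74) = 74 − 56.24 = 17.76 → 18
  G: 0 + 0.76×(0−0) = 0 + 0 = 0 → 0
  B: 74 + 0.76×(0−74) = 74 − 56.24 = 17.76 → 18
rgb(18, 0, 18) = #120012.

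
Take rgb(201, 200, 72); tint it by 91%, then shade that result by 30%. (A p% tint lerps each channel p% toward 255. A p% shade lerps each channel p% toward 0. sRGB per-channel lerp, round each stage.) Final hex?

Per channel, c → c + 0.91(255 − c):
  R: 201 + 0.91×(255−201) = 201 + 49.14 = 250.14 → 250
  G: 200 + 0.91×(255−200) = 200 + 50.05 = 250.05 → 250
  B: 72 + 0.91×(255−72) = 72 + 166.53 = 238.53 → 239
After the tint: rgb(250, 250, 239) = #fafaef.
Per channel, c → c + 0.3(0 − c):
  R: 250 − 75 = 175 → 175
  G: 250 + 0.3×(0−250) = 250 − 75 = 175 → 175
  B: 239 + 0.3×(0−239) = 239 − 71.7 = 167.3 → 167
rgb(175, 175, 167) = #afafa7.

#afafa7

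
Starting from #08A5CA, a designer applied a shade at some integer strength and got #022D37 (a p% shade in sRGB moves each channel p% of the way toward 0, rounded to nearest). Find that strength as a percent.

73%

#08A5CA is rgb(8, 165, 202); #022D37 is rgb(2, 45, 55).
On the B channel (widest range): 55 ≈ 202 + (p/100)(0 − 202), so p ≈ 100×(55 − 202)/(0 − 202) = -14700/-202 = 72.77.
p = 73 reproduces all three channels after rounding.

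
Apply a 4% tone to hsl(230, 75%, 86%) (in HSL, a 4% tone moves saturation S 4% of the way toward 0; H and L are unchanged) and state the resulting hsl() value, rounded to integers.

hsl(230, 72%, 86%)

S moves 4% from 75 toward 0: 75 − 3 = 72 → 72.
H and L are unchanged.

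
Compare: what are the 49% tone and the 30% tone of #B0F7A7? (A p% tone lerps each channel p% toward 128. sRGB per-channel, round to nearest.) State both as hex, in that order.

#B0F7A7 is rgb(176, 247, 167).
49% tone:
  R: 176 + 0.49×(128−176) = 176 − 23.52 = 152.48 → 152
  G: 247 − 58.31 = 188.69 → 189
  B: 167 + 0.49×(128−167) = 167 − 19.11 = 147.89 → 148
  → #98BD94
30% tone:
  R: 176 − 14.4 = 161.6 → 162
  G: 247 + 0.3×(128−247) = 247 − 35.7 = 211.3 → 211
  B: 167 + 0.3×(128−167) = 167 − 11.7 = 155.3 → 155
  → #A2D39B

#98BD94, #A2D39B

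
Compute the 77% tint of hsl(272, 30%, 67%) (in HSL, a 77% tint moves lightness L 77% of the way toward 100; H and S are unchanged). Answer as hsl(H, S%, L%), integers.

hsl(272, 30%, 92%)

L moves 77% from 67 toward 100: 67 + 25.41 = 92.41 → 92.
H and S are unchanged.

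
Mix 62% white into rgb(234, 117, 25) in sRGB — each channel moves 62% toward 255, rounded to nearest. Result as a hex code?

Lerp each channel 62% toward 255:
  R: 234 + 0.62×(255−234) = 234 + 13.02 = 247.02 → 247
  G: 117 + 0.62×(255−117) = 117 + 85.56 = 202.56 → 203
  B: 25 + 0.62×(255−25) = 25 + 142.6 = 167.6 → 168
rgb(247, 203, 168) = #f7cba8.

#f7cba8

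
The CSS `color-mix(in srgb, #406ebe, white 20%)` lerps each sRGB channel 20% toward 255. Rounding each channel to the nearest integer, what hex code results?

#668bcb

#406ebe is rgb(64, 110, 190).
Lerp each channel 20% toward 255:
  R: 64 + 0.2×(255−64) = 64 + 38.2 = 102.2 → 102
  G: 110 + 29 = 139 → 139
  B: 190 + 0.2×(255−190) = 190 + 13 = 203 → 203
rgb(102, 139, 203) = #668bcb.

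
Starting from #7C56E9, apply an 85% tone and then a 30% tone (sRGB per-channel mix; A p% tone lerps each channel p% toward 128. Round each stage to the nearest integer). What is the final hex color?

#7C56E9 is rgb(124, 86, 233).
An 85% tone moves each channel 85% toward 128:
  R: 124 + 0.85×(128−124) = 124 + 3.4 = 127.4 → 127
  G: 86 + 0.85×(128−86) = 86 + 35.7 = 121.7 → 122
  B: 233 − 89.25 = 143.75 → 144
After the tone: rgb(127, 122, 144) = #7F7A90.
Per channel, c → c + 0.3(128 − c):
  R: 127 + 0.3×(128−127) = 127 + 0.3 = 127.3 → 127
  G: 122 + 1.8 = 123.8 → 124
  B: 144 − 4.8 = 139.2 → 139
rgb(127, 124, 139) = #7F7C8B.

#7F7C8B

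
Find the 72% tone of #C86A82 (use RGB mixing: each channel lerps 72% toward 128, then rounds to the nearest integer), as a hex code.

#C86A82 is rgb(200, 106, 130).
Per channel, c → c + 0.72(128 − c):
  R: 200 + 0.72×(128−200) = 200 − 51.84 = 148.16 → 148
  G: 106 + 15.84 = 121.84 → 122
  B: 130 + 0.72×(128−130) = 130 − 1.44 = 128.56 → 129
rgb(148, 122, 129) = #947A81.

#947A81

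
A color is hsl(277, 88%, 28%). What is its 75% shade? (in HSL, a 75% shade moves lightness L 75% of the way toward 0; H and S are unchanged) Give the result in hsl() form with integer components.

L moves 75% from 28 toward 0: 28 − 21 = 7 → 7.
H and S are unchanged.

hsl(277, 88%, 7%)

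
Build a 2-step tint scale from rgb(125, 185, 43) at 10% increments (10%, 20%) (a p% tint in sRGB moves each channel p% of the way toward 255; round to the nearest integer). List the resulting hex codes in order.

#8AC040, #97C755

10%: (125 + 13 = 138→138, 185 + 7 = 192→192, 43 + 21.2 = 64.2→64) → #8AC040
20%: (125 + 26 = 151→151, 185 + 14 = 199→199, 43 + 42.4 = 85.4→85) → #97C755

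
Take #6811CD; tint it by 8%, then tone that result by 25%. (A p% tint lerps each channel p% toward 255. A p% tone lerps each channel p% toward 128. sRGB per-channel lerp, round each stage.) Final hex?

#6811CD is rgb(104, 17, 205).
An 8% tint moves each channel 8% toward 255:
  R: 104 + 12.08 = 116.08 → 116
  G: 17 + 0.08×(255−17) = 17 + 19.04 = 36.04 → 36
  B: 205 + 4 = 209 → 209
After the tint: rgb(116, 36, 209) = #7424D1.
Per channel, c → c + 0.25(128 − c):
  R: 116 + 0.25×(128−116) = 116 + 3 = 119 → 119
  G: 36 + 0.25×(128−36) = 36 + 23 = 59 → 59
  B: 209 + 0.25×(128−209) = 209 − 20.25 = 188.75 → 189
rgb(119, 59, 189) = #773BBD.

#773BBD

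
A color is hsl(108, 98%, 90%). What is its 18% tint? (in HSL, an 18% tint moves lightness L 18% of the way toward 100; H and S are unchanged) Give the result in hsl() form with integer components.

L moves 18% from 90 toward 100: 90 + 1.8 = 91.8 → 92.
H and S are unchanged.

hsl(108, 98%, 92%)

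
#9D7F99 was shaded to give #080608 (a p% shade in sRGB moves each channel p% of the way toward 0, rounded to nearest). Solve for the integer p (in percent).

95%

#9D7F99 is rgb(157, 127, 153); #080608 is rgb(8, 6, 8).
On the R channel (widest range): 8 ≈ 157 + (p/100)(0 − 157), so p ≈ 100×(8 − 157)/(0 − 157) = -14900/-157 = 94.90.
p = 95 reproduces all three channels after rounding.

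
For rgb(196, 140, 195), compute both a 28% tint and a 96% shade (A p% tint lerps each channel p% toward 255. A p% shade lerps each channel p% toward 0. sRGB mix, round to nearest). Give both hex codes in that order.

#d5acd4, #080608

28% tint:
  R: 196 + 16.52 = 212.52 → 213
  G: 140 + 0.28×(255−140) = 140 + 32.2 = 172.2 → 172
  B: 195 + 16.8 = 211.8 → 212
  → #d5acd4
96% shade:
  R: 196 + 0.96×(0−196) = 196 − 188.16 = 7.84 → 8
  G: 140 + 0.96×(0−140) = 140 − 134.4 = 5.6 → 6
  B: 195 + 0.96×(0−195) = 195 − 187.2 = 7.8 → 8
  → #080608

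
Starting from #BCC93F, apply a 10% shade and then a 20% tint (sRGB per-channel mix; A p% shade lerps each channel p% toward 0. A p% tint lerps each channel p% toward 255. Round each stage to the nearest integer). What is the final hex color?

#BAC461

#BCC93F is rgb(188, 201, 63).
Lerp each channel 10% toward 0:
  R: 188 + 0.1×(0−188) = 188 − 18.8 = 169.2 → 169
  G: 201 − 20.1 = 180.9 → 181
  B: 63 − 6.3 = 56.7 → 57
After the shade: rgb(169, 181, 57) = #A9B539.
A 20% tint moves each channel 20% toward 255:
  R: 169 + 17.2 = 186.2 → 186
  G: 181 + 14.8 = 195.8 → 196
  B: 57 + 39.6 = 96.6 → 97
rgb(186, 196, 97) = #BAC461.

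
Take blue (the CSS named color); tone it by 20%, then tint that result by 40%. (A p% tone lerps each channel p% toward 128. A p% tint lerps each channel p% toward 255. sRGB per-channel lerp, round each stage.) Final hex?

CSS blue is rgb(0, 0, 255).
Lerp each channel 20% toward 128:
  R: 0 + 25.6 = 25.6 → 26
  G: 0 + 0.2×(128−0) = 0 + 25.6 = 25.6 → 26
  B: 255 − 25.4 = 229.6 → 230
After the tone: rgb(26, 26, 230) = #1A1AE6.
Per channel, c → c + 0.4(255 − c):
  R: 26 + 0.4×(255−26) = 26 + 91.6 = 117.6 → 118
  G: 26 + 91.6 = 117.6 → 118
  B: 230 + 10 = 240 → 240
rgb(118, 118, 240) = #7676F0.

#7676F0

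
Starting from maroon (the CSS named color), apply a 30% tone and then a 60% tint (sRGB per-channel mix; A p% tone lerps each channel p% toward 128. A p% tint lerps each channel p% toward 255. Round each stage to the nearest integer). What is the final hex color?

#cca8a8

CSS maroon is rgb(128, 0, 0).
Per channel, c → c + 0.3(128 − c):
  R: 128 + 0.3×(128−128) = 128 + 0 = 128 → 128
  G: 0 + 38.4 = 38.4 → 38
  B: 0 + 38.4 = 38.4 → 38
After the tone: rgb(128, 38, 38) = #802626.
Lerp each channel 60% toward 255:
  R: 128 + 0.6×(255−128) = 128 + 76.2 = 204.2 → 204
  G: 38 + 0.6×(255−38) = 38 + 130.2 = 168.2 → 168
  B: 38 + 0.6×(255−38) = 38 + 130.2 = 168.2 → 168
rgb(204, 168, 168) = #cca8a8.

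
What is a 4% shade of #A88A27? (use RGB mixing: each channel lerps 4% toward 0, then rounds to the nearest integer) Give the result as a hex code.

#A18425

#A88A27 is rgb(168, 138, 39).
Per channel, c → c + 0.04(0 − c):
  R: 168 + 0.04×(0−168) = 168 − 6.72 = 161.28 → 161
  G: 138 + 0.04×(0−138) = 138 − 5.52 = 132.48 → 132
  B: 39 + 0.04×(0−39) = 39 − 1.56 = 37.44 → 37
rgb(161, 132, 37) = #A18425.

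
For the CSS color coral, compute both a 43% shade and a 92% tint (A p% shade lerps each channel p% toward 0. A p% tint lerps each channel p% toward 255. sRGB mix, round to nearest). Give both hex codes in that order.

CSS coral is rgb(255, 127, 80).
43% shade:
  R: 255 − 109.65 = 145.35 → 145
  G: 127 − 54.61 = 72.39 → 72
  B: 80 + 0.43×(0−80) = 80 − 34.4 = 45.6 → 46
  → #91482e
92% tint:
  R: 255 + 0.92×(255−255) = 255 + 0 = 255 → 255
  G: 127 + 117.76 = 244.76 → 245
  B: 80 + 161 = 241 → 241
  → #fff5f1

#91482e, #fff5f1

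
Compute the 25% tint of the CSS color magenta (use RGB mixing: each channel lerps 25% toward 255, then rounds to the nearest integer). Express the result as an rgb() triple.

rgb(255, 64, 255)

CSS magenta is rgb(255, 0, 255).
A 25% tint moves each channel 25% toward 255:
  R: 255 + 0 = 255 → 255
  G: 0 + 0.25×(255−0) = 0 + 63.75 = 63.75 → 64
  B: 255 + 0.25×(255−255) = 255 + 0 = 255 → 255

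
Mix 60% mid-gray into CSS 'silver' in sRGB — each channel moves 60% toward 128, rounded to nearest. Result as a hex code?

CSS silver is rgb(192, 192, 192).
Lerp each channel 60% toward 128:
  R: 192 + 0.6×(128−192) = 192 − 38.4 = 153.6 → 154
  G: 192 − 38.4 = 153.6 → 154
  B: 192 + 0.6×(128−192) = 192 − 38.4 = 153.6 → 154
rgb(154, 154, 154) = #9a9a9a.

#9a9a9a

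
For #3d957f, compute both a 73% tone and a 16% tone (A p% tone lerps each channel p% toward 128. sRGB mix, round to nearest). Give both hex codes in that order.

#6e8680, #48927f

#3d957f is rgb(61, 149, 127).
73% tone:
  R: 61 + 0.73×(128−61) = 61 + 48.91 = 109.91 → 110
  G: 149 + 0.73×(128−149) = 149 − 15.33 = 133.67 → 134
  B: 127 + 0.73 = 127.73 → 128
  → #6e8680
16% tone:
  R: 61 + 10.72 = 71.72 → 72
  G: 149 + 0.16×(128−149) = 149 − 3.36 = 145.64 → 146
  B: 127 + 0.16 = 127.16 → 127
  → #48927f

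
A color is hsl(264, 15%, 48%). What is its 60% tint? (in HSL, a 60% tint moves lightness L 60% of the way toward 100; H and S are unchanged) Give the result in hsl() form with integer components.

hsl(264, 15%, 79%)

L moves 60% from 48 toward 100: 48 + 31.2 = 79.2 → 79.
H and S are unchanged.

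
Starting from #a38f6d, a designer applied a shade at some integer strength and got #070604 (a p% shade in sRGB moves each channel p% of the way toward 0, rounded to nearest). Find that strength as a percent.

#a38f6d is rgb(163, 143, 109); #070604 is rgb(7, 6, 4).
On the R channel (widest range): 7 ≈ 163 + (p/100)(0 − 163), so p ≈ 100×(7 − 163)/(0 − 163) = -15600/-163 = 95.71.
p = 96 reproduces all three channels after rounding.

96%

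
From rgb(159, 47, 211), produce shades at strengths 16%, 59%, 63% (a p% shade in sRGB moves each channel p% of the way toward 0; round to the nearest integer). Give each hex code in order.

16%: (159 − 25.44 = 133.56→134, 47 − 7.52 = 39.48→39, 211 − 33.76 = 177.24→177) → #8627B1
59%: (159 − 93.81 = 65.19→65, 47 − 27.73 = 19.27→19, 211 − 124.49 = 86.51→87) → #411357
63%: (159 − 100.17 = 58.83→59, 47 − 29.61 = 17.39→17, 211 − 132.93 = 78.07→78) → #3B114E

#8627B1, #411357, #3B114E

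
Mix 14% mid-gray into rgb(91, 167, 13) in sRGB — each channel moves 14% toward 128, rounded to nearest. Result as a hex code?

Per channel, c → c + 0.14(128 − c):
  R: 91 + 0.14×(128−91) = 91 + 5.18 = 96.18 → 96
  G: 167 + 0.14×(128−167) = 167 − 5.46 = 161.54 → 162
  B: 13 + 0.14×(128−13) = 13 + 16.1 = 29.1 → 29
rgb(96, 162, 29) = #60A21D.

#60A21D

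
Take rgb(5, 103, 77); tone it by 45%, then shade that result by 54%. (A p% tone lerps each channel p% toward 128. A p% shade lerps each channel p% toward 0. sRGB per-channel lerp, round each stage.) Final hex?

#1C342E

Per channel, c → c + 0.45(128 − c):
  R: 5 + 55.35 = 60.35 → 60
  G: 103 + 0.45×(128−103) = 103 + 11.25 = 114.25 → 114
  B: 77 + 22.95 = 99.95 → 100
After the tone: rgb(60, 114, 100) = #3C7264.
Lerp each channel 54% toward 0:
  R: 60 + 0.54×(0−60) = 60 − 32.4 = 27.6 → 28
  G: 114 + 0.54×(0−114) = 114 − 61.56 = 52.44 → 52
  B: 100 + 0.54×(0−100) = 100 − 54 = 46 → 46
rgb(28, 52, 46) = #1C342E.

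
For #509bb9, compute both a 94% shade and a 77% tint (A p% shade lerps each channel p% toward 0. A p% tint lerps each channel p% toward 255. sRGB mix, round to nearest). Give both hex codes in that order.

#509bb9 is rgb(80, 155, 185).
94% shade:
  R: 80 + 0.94×(0−80) = 80 − 75.2 = 4.8 → 5
  G: 155 − 145.7 = 9.3 → 9
  B: 185 + 0.94×(0−185) = 185 − 173.9 = 11.1 → 11
  → #05090b
77% tint:
  R: 80 + 134.75 = 214.75 → 215
  G: 155 + 0.77×(255−155) = 155 + 77 = 232 → 232
  B: 185 + 0.77×(255−185) = 185 + 53.9 = 238.9 → 239
  → #d7e8ef

#05090b, #d7e8ef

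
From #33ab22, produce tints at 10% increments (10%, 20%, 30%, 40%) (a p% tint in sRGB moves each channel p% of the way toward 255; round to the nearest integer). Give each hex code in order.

#47b338, #5cbc4e, #70c464, #85cd7a

#33ab22 is rgb(51, 171, 34).
10%: (51 + 20.4 = 71.4→71, 171 + 8.4 = 179.4→179, 34 + 22.1 = 56.1→56) → #47b338
20%: (51 + 40.8 = 91.8→92, 171 + 16.8 = 187.8→188, 34 + 44.2 = 78.2→78) → #5cbc4e
30%: (51 + 61.2 = 112.2→112, 171 + 25.2 = 196.2→196, 34 + 66.3 = 100.3→100) → #70c464
40%: (51 + 81.6 = 132.6→133, 171 + 33.6 = 204.6→205, 34 + 88.4 = 122.4→122) → #85cd7a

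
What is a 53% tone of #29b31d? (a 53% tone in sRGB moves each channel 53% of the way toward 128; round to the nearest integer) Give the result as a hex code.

#29b31d is rgb(41, 179, 29).
Lerp each channel 53% toward 128:
  R: 41 + 0.53×(128−41) = 41 + 46.11 = 87.11 → 87
  G: 179 + 0.53×(128−179) = 179 − 27.03 = 151.97 → 152
  B: 29 + 0.53×(128−29) = 29 + 52.47 = 81.47 → 81
rgb(87, 152, 81) = #579851.

#579851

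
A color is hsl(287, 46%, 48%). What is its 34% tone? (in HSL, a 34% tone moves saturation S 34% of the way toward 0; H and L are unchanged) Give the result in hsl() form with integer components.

hsl(287, 30%, 48%)

S moves 34% from 46 toward 0: 46 − 15.64 = 30.36 → 30.
H and L are unchanged.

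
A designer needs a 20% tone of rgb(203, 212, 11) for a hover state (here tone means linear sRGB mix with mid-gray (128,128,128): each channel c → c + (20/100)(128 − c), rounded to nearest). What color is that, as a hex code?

#bcc322

Lerp each channel 20% toward 128:
  R: 203 + 0.2×(128−203) = 203 − 15 = 188 → 188
  G: 212 + 0.2×(128−212) = 212 − 16.8 = 195.2 → 195
  B: 11 + 0.2×(128−11) = 11 + 23.4 = 34.4 → 34
rgb(188, 195, 34) = #bcc322.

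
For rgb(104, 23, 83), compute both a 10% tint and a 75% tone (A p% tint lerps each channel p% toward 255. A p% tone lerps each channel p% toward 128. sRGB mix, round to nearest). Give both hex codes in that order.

#772e64, #7a6675

10% tint:
  R: 104 + 15.1 = 119.1 → 119
  G: 23 + 23.2 = 46.2 → 46
  B: 83 + 17.2 = 100.2 → 100
  → #772e64
75% tone:
  R: 104 + 0.75×(128−104) = 104 + 18 = 122 → 122
  G: 23 + 0.75×(128−23) = 23 + 78.75 = 101.75 → 102
  B: 83 + 0.75×(128−83) = 83 + 33.75 = 116.75 → 117
  → #7a6675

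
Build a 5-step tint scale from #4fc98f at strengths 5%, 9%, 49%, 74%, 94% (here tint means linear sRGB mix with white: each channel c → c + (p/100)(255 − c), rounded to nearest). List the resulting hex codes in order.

#58cc95, #5fce99, #a5e3c6, #d1f1e2, #f4fcf8

#4fc98f is rgb(79, 201, 143).
5%: (79 + 8.8 = 87.8→88, 201 + 2.7 = 203.7→204, 143 + 5.6 = 148.6→149) → #58cc95
9%: (79 + 15.84 = 94.84→95, 201 + 4.86 = 205.86→206, 143 + 10.08 = 153.08→153) → #5fce99
49%: (79 + 86.24 = 165.24→165, 201 + 26.46 = 227.46→227, 143 + 54.88 = 197.88→198) → #a5e3c6
74%: (79 + 130.24 = 209.24→209, 201 + 39.96 = 240.96→241, 143 + 82.88 = 225.88→226) → #d1f1e2
94%: (79 + 165.44 = 244.44→244, 201 + 50.76 = 251.76→252, 143 + 105.28 = 248.28→248) → #f4fcf8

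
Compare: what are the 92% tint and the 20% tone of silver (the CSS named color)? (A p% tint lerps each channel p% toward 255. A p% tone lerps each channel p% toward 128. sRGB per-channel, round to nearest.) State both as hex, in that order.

CSS silver is rgb(192, 192, 192).
92% tint:
  R: 192 + 0.92×(255−192) = 192 + 57.96 = 249.96 → 250
  G: 192 + 57.96 = 249.96 → 250
  B: 192 + 57.96 = 249.96 → 250
  → #FAFAFA
20% tone:
  R: 192 − 12.8 = 179.2 → 179
  G: 192 + 0.2×(128−192) = 192 − 12.8 = 179.2 → 179
  B: 192 + 0.2×(128−192) = 192 − 12.8 = 179.2 → 179
  → #B3B3B3

#FAFAFA, #B3B3B3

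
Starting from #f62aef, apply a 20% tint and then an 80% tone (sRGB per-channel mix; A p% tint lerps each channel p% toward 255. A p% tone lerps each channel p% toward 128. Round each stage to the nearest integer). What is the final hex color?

#f62aef is rgb(246, 42, 239).
Per channel, c → c + 0.2(255 − c):
  R: 246 + 0.2×(255−246) = 246 + 1.8 = 247.8 → 248
  G: 42 + 0.2×(255−42) = 42 + 42.6 = 84.6 → 85
  B: 239 + 0.2×(255−239) = 239 + 3.2 = 242.2 → 242
After the tint: rgb(248, 85, 242) = #f855f2.
An 80% tone moves each channel 80% toward 128:
  R: 248 − 96 = 152 → 152
  G: 85 + 34.4 = 119.4 → 119
  B: 242 + 0.8×(128−242) = 242 − 91.2 = 150.8 → 151
rgb(152, 119, 151) = #987797.

#987797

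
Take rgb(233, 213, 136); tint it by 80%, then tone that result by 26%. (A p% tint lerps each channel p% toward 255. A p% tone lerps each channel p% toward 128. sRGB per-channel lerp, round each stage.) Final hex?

#DBD8CC

An 80% tint moves each channel 80% toward 255:
  R: 233 + 0.8×(255−233) = 233 + 17.6 = 250.6 → 251
  G: 213 + 0.8×(255−213) = 213 + 33.6 = 246.6 → 247
  B: 136 + 95.2 = 231.2 → 231
After the tint: rgb(251, 247, 231) = #FBF7E7.
A 26% tone moves each channel 26% toward 128:
  R: 251 + 0.26×(128−251) = 251 − 31.98 = 219.02 → 219
  G: 247 + 0.26×(128−247) = 247 − 30.94 = 216.06 → 216
  B: 231 + 0.26×(128−231) = 231 − 26.78 = 204.22 → 204
rgb(219, 216, 204) = #DBD8CC.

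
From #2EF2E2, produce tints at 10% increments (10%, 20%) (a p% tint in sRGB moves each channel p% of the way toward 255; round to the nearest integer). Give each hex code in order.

#43F3E5, #58F5E8

#2EF2E2 is rgb(46, 242, 226).
10%: (46 + 20.9 = 66.9→67, 242 + 1.3 = 243.3→243, 226 + 2.9 = 228.9→229) → #43F3E5
20%: (46 + 41.8 = 87.8→88, 242 + 2.6 = 244.6→245, 226 + 5.8 = 231.8→232) → #58F5E8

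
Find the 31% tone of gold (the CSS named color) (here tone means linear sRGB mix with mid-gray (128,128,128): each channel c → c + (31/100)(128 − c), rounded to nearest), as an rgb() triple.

CSS gold is rgb(255, 215, 0).
Lerp each channel 31% toward 128:
  R: 255 + 0.31×(128−255) = 255 − 39.37 = 215.63 → 216
  G: 215 + 0.31×(128−215) = 215 − 26.97 = 188.03 → 188
  B: 0 + 39.68 = 39.68 → 40

rgb(216, 188, 40)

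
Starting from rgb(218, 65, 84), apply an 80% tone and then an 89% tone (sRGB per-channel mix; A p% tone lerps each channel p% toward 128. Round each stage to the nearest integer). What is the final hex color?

Per channel, c → c + 0.8(128 − c):
  R: 218 + 0.8×(128−218) = 218 − 72 = 146 → 146
  G: 65 + 50.4 = 115.4 → 115
  B: 84 + 35.2 = 119.2 → 119
After the tone: rgb(146, 115, 119) = #927377.
An 89% tone moves each channel 89% toward 128:
  R: 146 + 0.89×(128−146) = 146 − 16.02 = 129.98 → 130
  G: 115 + 0.89×(128−115) = 115 + 11.57 = 126.57 → 127
  B: 119 + 0.89×(128−119) = 119 + 8.01 = 127.01 → 127
rgb(130, 127, 127) = #827f7f.

#827f7f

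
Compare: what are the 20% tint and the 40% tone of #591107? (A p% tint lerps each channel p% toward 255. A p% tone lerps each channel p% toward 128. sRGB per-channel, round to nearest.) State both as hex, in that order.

#7a4139, #693d37

#591107 is rgb(89, 17, 7).
20% tint:
  R: 89 + 33.2 = 122.2 → 122
  G: 17 + 47.6 = 64.6 → 65
  B: 7 + 49.6 = 56.6 → 57
  → #7a4139
40% tone:
  R: 89 + 15.6 = 104.6 → 105
  G: 17 + 0.4×(128−17) = 17 + 44.4 = 61.4 → 61
  B: 7 + 0.4×(128−7) = 7 + 48.4 = 55.4 → 55
  → #693d37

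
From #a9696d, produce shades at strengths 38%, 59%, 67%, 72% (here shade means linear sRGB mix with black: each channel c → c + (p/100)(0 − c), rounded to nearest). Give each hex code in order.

#694144, #452b2d, #382324, #2f1d1f

#a9696d is rgb(169, 105, 109).
38%: (169 − 64.22 = 104.78→105, 105 − 39.9 = 65.1→65, 109 − 41.42 = 67.58→68) → #694144
59%: (169 − 99.71 = 69.29→69, 105 − 61.95 = 43.05→43, 109 − 64.31 = 44.69→45) → #452b2d
67%: (169 − 113.23 = 55.77→56, 105 − 70.35 = 34.65→35, 109 − 73.03 = 35.97→36) → #382324
72%: (169 − 121.68 = 47.32→47, 105 − 75.6 = 29.4→29, 109 − 78.48 = 30.52→31) → #2f1d1f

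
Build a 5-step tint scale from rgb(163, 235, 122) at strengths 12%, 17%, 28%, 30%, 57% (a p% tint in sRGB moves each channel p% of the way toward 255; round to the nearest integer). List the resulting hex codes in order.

12%: (163 + 11.04 = 174.04→174, 235 + 2.4 = 237.4→237, 122 + 15.96 = 137.96→138) → #aeed8a
17%: (163 + 15.64 = 178.64→179, 235 + 3.4 = 238.4→238, 122 + 22.61 = 144.61→145) → #b3ee91
28%: (163 + 25.76 = 188.76→189, 235 + 5.6 = 240.6→241, 122 + 37.24 = 159.24→159) → #bdf19f
30%: (163 + 27.6 = 190.6→191, 235 + 6 = 241→241, 122 + 39.9 = 161.9→162) → #bff1a2
57%: (163 + 52.44 = 215.44→215, 235 + 11.4 = 246.4→246, 122 + 75.81 = 197.81→198) → #d7f6c6

#aeed8a, #b3ee91, #bdf19f, #bff1a2, #d7f6c6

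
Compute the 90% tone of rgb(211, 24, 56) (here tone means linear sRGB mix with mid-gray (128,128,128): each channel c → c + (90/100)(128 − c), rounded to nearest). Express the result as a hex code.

Lerp each channel 90% toward 128:
  R: 211 + 0.9×(128−211) = 211 − 74.7 = 136.3 → 136
  G: 24 + 0.9×(128−24) = 24 + 93.6 = 117.6 → 118
  B: 56 + 0.9×(128−56) = 56 + 64.8 = 120.8 → 121
rgb(136, 118, 121) = #887679.

#887679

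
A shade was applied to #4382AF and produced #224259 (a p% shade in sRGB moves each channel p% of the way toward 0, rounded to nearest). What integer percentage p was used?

#4382AF is rgb(67, 130, 175); #224259 is rgb(34, 66, 89).
On the B channel (widest range): 89 ≈ 175 + (p/100)(0 − 175), so p ≈ 100×(89 − 175)/(0 − 175) = -8600/-175 = 49.14.
p = 49 reproduces all three channels after rounding.

49%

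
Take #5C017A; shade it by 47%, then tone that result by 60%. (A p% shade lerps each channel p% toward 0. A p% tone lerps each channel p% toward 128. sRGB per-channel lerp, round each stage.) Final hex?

#5C017A is rgb(92, 1, 122).
Per channel, c → c + 0.47(0 − c):
  R: 92 + 0.47×(0−92) = 92 − 43.24 = 48.76 → 49
  G: 1 + 0.47×(0−1) = 1 − 0.47 = 0.53 → 1
  B: 122 + 0.47×(0−122) = 122 − 57.34 = 64.66 → 65
After the shade: rgb(49, 1, 65) = #310141.
Lerp each channel 60% toward 128:
  R: 49 + 0.6×(128−49) = 49 + 47.4 = 96.4 → 96
  G: 1 + 0.6×(128−1) = 1 + 76.2 = 77.2 → 77
  B: 65 + 37.8 = 102.8 → 103
rgb(96, 77, 103) = #604D67.

#604D67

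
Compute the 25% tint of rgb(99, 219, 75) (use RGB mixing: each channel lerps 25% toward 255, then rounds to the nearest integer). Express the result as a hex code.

A 25% tint moves each channel 25% toward 255:
  R: 99 + 0.25×(255−99) = 99 + 39 = 138 → 138
  G: 219 + 9 = 228 → 228
  B: 75 + 0.25×(255−75) = 75 + 45 = 120 → 120
rgb(138, 228, 120) = #8AE478.

#8AE478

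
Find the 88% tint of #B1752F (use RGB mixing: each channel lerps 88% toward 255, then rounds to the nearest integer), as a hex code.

#B1752F is rgb(177, 117, 47).
An 88% tint moves each channel 88% toward 255:
  R: 177 + 0.88×(255−177) = 177 + 68.64 = 245.64 → 246
  G: 117 + 0.88×(255−117) = 117 + 121.44 = 238.44 → 238
  B: 47 + 0.88×(255−47) = 47 + 183.04 = 230.04 → 230
rgb(246, 238, 230) = #F6EEE6.

#F6EEE6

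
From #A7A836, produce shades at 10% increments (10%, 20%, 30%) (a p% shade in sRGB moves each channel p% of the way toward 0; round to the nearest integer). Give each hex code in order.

#A7A836 is rgb(167, 168, 54).
10%: (167 − 16.7 = 150.3→150, 168 − 16.8 = 151.2→151, 54 − 5.4 = 48.6→49) → #969731
20%: (167 − 33.4 = 133.6→134, 168 − 33.6 = 134.4→134, 54 − 10.8 = 43.2→43) → #86862B
30%: (167 − 50.1 = 116.9→117, 168 − 50.4 = 117.6→118, 54 − 16.2 = 37.8→38) → #757626

#969731, #86862B, #757626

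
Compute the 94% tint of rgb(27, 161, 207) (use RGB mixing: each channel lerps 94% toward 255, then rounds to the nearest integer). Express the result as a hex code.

#F1F9FC

Per channel, c → c + 0.94(255 − c):
  R: 27 + 0.94×(255−27) = 27 + 214.32 = 241.32 → 241
  G: 161 + 0.94×(255−161) = 161 + 88.36 = 249.36 → 249
  B: 207 + 45.12 = 252.12 → 252
rgb(241, 249, 252) = #F1F9FC.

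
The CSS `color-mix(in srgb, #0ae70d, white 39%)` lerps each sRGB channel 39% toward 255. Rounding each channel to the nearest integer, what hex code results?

#6af06b

#0ae70d is rgb(10, 231, 13).
A 39% tint moves each channel 39% toward 255:
  R: 10 + 0.39×(255−10) = 10 + 95.55 = 105.55 → 106
  G: 231 + 0.39×(255−231) = 231 + 9.36 = 240.36 → 240
  B: 13 + 0.39×(255−13) = 13 + 94.38 = 107.38 → 107
rgb(106, 240, 107) = #6af06b.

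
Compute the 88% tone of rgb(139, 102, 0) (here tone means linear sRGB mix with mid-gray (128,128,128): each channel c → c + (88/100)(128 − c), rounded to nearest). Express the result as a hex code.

#817d71

An 88% tone moves each channel 88% toward 128:
  R: 139 − 9.68 = 129.32 → 129
  G: 102 + 22.88 = 124.88 → 125
  B: 0 + 112.64 = 112.64 → 113
rgb(129, 125, 113) = #817d71.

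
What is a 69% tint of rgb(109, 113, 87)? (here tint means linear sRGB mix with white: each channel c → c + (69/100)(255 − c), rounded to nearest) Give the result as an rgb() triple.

rgb(210, 211, 203)

Lerp each channel 69% toward 255:
  R: 109 + 100.74 = 209.74 → 210
  G: 113 + 97.98 = 210.98 → 211
  B: 87 + 0.69×(255−87) = 87 + 115.92 = 202.92 → 203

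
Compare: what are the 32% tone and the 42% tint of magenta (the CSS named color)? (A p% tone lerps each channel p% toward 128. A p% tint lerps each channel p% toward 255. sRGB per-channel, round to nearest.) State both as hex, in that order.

CSS magenta is rgb(255, 0, 255).
32% tone:
  R: 255 + 0.32×(128−255) = 255 − 40.64 = 214.36 → 214
  G: 0 + 0.32×(128−0) = 0 + 40.96 = 40.96 → 41
  B: 255 − 40.64 = 214.36 → 214
  → #D629D6
42% tint:
  R: 255 + 0 = 255 → 255
  G: 0 + 107.1 = 107.1 → 107
  B: 255 + 0.42×(255−255) = 255 + 0 = 255 → 255
  → #FF6BFF

#D629D6, #FF6BFF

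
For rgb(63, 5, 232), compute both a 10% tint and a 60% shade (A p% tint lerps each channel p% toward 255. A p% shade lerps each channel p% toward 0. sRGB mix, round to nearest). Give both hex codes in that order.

#521EEA, #19025D

10% tint:
  R: 63 + 19.2 = 82.2 → 82
  G: 5 + 0.1×(255−5) = 5 + 25 = 30 → 30
  B: 232 + 0.1×(255−232) = 232 + 2.3 = 234.3 → 234
  → #521EEA
60% shade:
  R: 63 − 37.8 = 25.2 → 25
  G: 5 + 0.6×(0−5) = 5 − 3 = 2 → 2
  B: 232 − 139.2 = 92.8 → 93
  → #19025D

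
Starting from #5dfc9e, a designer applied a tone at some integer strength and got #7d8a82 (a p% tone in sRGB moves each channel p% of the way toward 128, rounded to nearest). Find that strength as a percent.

92%

#5dfc9e is rgb(93, 252, 158); #7d8a82 is rgb(125, 138, 130).
On the G channel (widest range): 138 ≈ 252 + (p/100)(128 − 252), so p ≈ 100×(138 − 252)/(128 − 252) = -11400/-124 = 91.94.
p = 92 reproduces all three channels after rounding.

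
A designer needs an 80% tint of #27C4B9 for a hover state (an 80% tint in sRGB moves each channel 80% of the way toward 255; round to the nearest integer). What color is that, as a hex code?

#D4F3F1

#27C4B9 is rgb(39, 196, 185).
Lerp each channel 80% toward 255:
  R: 39 + 0.8×(255−39) = 39 + 172.8 = 211.8 → 212
  G: 196 + 0.8×(255−196) = 196 + 47.2 = 243.2 → 243
  B: 185 + 56 = 241 → 241
rgb(212, 243, 241) = #D4F3F1.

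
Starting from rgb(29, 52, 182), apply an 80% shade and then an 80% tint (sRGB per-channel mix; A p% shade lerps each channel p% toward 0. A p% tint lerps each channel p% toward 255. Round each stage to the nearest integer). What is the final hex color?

Per channel, c → c + 0.8(0 − c):
  R: 29 − 23.2 = 5.8 → 6
  G: 52 − 41.6 = 10.4 → 10
  B: 182 + 0.8×(0−182) = 182 − 145.6 = 36.4 → 36
After the shade: rgb(6, 10, 36) = #060A24.
An 80% tint moves each channel 80% toward 255:
  R: 6 + 0.8×(255−6) = 6 + 199.2 = 205.2 → 205
  G: 10 + 196 = 206 → 206
  B: 36 + 175.2 = 211.2 → 211
rgb(205, 206, 211) = #CDCED3.

#CDCED3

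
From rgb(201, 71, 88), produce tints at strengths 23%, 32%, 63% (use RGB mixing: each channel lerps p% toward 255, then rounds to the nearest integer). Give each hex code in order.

23%: (201 + 12.42 = 213.42→213, 71 + 42.32 = 113.32→113, 88 + 38.41 = 126.41→126) → #D5717E
32%: (201 + 17.28 = 218.28→218, 71 + 58.88 = 129.88→130, 88 + 53.44 = 141.44→141) → #DA828D
63%: (201 + 34.02 = 235.02→235, 71 + 115.92 = 186.92→187, 88 + 105.21 = 193.21→193) → #EBBBC1

#D5717E, #DA828D, #EBBBC1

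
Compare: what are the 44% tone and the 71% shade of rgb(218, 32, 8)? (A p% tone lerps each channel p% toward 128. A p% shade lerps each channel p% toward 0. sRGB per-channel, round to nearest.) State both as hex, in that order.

44% tone:
  R: 218 − 39.6 = 178.4 → 178
  G: 32 + 42.24 = 74.24 → 74
  B: 8 + 52.8 = 60.8 → 61
  → #B24A3D
71% shade:
  R: 218 − 154.78 = 63.22 → 63
  G: 32 − 22.72 = 9.28 → 9
  B: 8 + 0.71×(0−8) = 8 − 5.68 = 2.32 → 2
  → #3F0902

#B24A3D, #3F0902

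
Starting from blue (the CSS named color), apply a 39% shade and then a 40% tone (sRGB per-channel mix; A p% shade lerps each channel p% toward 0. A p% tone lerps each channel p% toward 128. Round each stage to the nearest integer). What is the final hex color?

#333391

CSS blue is rgb(0, 0, 255).
A 39% shade moves each channel 39% toward 0:
  R: 0 + 0 = 0 → 0
  G: 0 + 0.39×(0−0) = 0 + 0 = 0 → 0
  B: 255 + 0.39×(0−255) = 255 − 99.45 = 155.55 → 156
After the shade: rgb(0, 0, 156) = #00009c.
Per channel, c → c + 0.4(128 − c):
  R: 0 + 51.2 = 51.2 → 51
  G: 0 + 0.4×(128−0) = 0 + 51.2 = 51.2 → 51
  B: 156 + 0.4×(128−156) = 156 − 11.2 = 144.8 → 145
rgb(51, 51, 145) = #333391.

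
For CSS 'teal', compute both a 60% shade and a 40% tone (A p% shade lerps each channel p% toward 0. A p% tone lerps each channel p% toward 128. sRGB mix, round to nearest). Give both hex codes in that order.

#003333, #338080

CSS teal is rgb(0, 128, 128).
60% shade:
  R: 0 + 0.6×(0−0) = 0 + 0 = 0 → 0
  G: 128 − 76.8 = 51.2 → 51
  B: 128 − 76.8 = 51.2 → 51
  → #003333
40% tone:
  R: 0 + 0.4×(128−0) = 0 + 51.2 = 51.2 → 51
  G: 128 + 0.4×(128−128) = 128 + 0 = 128 → 128
  B: 128 + 0.4×(128−128) = 128 + 0 = 128 → 128
  → #338080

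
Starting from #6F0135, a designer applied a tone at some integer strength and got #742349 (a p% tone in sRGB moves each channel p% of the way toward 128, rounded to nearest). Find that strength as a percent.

27%

#6F0135 is rgb(111, 1, 53); #742349 is rgb(116, 35, 73).
On the G channel (widest range): 35 ≈ 1 + (p/100)(128 − 1), so p ≈ 100×(35 − 1)/(128 − 1) = 3400/127 = 26.77.
p = 27 reproduces all three channels after rounding.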